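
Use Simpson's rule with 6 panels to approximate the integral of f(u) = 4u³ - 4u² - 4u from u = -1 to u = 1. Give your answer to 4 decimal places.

-2.6667

h = (1 − (-1))/6 = 0.333333.
Nodes u₀,…,u₆ = -1, -0.666667, -0.333333, 0, 0.333333, 0.666667, 1.
f(u) = 4u³ - 4u² - 4u: f₀=-4, f₁=-0.296296, f₂=0.740741, f₃=0, f₄=-1.629630, f₅=-3.259259, f₆=-4.
(h/3)·[f₀ + 4f₁ + 2f₂ + 4f₃ + 2f₄ + 4f₅ + f₆] = 0.111111·(-24) = -2.6667.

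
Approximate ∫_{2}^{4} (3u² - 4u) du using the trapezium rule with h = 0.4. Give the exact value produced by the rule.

h = (4 − 2)/5 = 0.4.
Nodes u₀,…,u₅ = 2, 2.4, 2.8, 3.2, 3.6, 4.
f(u) = 3u² - 4u: f₀=4, f₁=7.68, f₂=12.32, f₃=17.92, f₄=24.48, f₅=32.
(h/2)·[f₀ + 2f₁ + 2f₂ + 2f₃ + 2f₄ + f₅] = 0.2·(160.8) = 32.16.

32.16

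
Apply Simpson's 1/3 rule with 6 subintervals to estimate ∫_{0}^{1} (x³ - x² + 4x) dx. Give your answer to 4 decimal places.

1.9167

h = (1 − 0)/6 = 0.166667.
Nodes x₀,…,x₆ = 0, 0.166667, 0.333333, 0.5, 0.666667, 0.833333, 1.
f(x) = x³ - x² + 4x: f₀=0, f₁=0.643519, f₂=1.259259, f₃=1.875, f₄=2.518519, f₅=3.217593, f₆=4.
(h/3)·[f₀ + 4f₁ + 2f₂ + 4f₃ + 2f₄ + 4f₅ + f₆] = 0.055556·(34.5) = 1.9167.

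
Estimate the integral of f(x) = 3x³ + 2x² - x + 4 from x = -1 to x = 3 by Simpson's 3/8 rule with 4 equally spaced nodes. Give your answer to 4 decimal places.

90.6667

h = (3 − (-1))/3 = 1.333333.
Nodes x₀,…,x₃ = -1, 0.333333, 1.666667, 3.
f(x) = 3x³ + 2x² - x + 4: f₀=4, f₁=4, f₂=21.777778, f₃=100.
(3h/8)·[f₀ + 3f₁ + 3f₂ + f₃] = 0.5·(181.333333) = 90.6667.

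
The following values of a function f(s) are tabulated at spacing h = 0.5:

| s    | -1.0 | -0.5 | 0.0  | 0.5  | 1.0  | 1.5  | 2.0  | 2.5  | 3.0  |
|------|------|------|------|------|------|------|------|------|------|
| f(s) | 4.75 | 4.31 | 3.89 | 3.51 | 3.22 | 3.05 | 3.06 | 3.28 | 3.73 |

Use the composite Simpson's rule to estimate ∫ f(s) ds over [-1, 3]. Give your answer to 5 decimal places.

14.23667

h = 0.5, n = 8.
(h/3)·[y₀ + 4y₁ + 2y₂ + 4y₃ + 2y₄ + 4y₅ + 2y₆ + 4y₇ + y₈] = 0.166667·(85.42) = 14.23667.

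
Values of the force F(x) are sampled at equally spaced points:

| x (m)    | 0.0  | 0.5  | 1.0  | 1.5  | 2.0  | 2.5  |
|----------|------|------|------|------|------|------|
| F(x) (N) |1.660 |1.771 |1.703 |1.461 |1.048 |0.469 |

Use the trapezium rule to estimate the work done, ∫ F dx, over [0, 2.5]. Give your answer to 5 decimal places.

h = 0.5, n = 5.
(h/2)·[y₀ + 2y₁ + 2y₂ + 2y₃ + 2y₄ + y₅] = 0.25·(14.095) = 3.52375.

3.52375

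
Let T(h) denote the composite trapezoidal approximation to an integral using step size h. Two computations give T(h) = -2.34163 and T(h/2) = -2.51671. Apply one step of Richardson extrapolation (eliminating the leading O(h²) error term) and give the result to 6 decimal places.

R = (4·T(h/2) − T(h)) / 3 = (4·(-2.51671) − (-2.34163))/3 = (-7.72521)/3 = -2.575070.

-2.575070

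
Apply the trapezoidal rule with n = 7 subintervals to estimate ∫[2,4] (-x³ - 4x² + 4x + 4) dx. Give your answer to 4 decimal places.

-103.0204

h = (4 − 2)/7 = 0.285714.
Nodes x₀,…,x₇ = 2, 2.285714, 2.571429, 2.857143, 3.142857, 3.428571, 3.714286, 4.
f(x) = -x³ - 4x² + 4x + 4: f₀=-12, f₁=-19.696793, f₂=-29.166181, f₃=-40.548105, f₄=-53.982507, f₅=-69.609329, f₆=-87.568513, f₇=-108.
(h/2)·[f₀ + 2f₁ + 2f₂ + 2f₃ + 2f₄ + 2f₅ + 2f₆ + f₇] = 0.142857·(-721.142857) = -103.0204.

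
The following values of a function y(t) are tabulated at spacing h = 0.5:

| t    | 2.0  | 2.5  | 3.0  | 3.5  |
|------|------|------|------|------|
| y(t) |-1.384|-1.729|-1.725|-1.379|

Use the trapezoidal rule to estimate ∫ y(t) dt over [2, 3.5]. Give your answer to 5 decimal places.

h = 0.5, n = 3.
(h/2)·[y₀ + 2y₁ + 2y₂ + y₃] = 0.25·(-9.671) = -2.41775.

-2.41775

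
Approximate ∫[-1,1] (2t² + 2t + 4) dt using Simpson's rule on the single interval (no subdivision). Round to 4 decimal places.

9.3333

S = (b−a)/6 · [f(-1) + 4f(0) + f(1)] = 0.333333·[4 + 4·4 + 8] = 9.3333.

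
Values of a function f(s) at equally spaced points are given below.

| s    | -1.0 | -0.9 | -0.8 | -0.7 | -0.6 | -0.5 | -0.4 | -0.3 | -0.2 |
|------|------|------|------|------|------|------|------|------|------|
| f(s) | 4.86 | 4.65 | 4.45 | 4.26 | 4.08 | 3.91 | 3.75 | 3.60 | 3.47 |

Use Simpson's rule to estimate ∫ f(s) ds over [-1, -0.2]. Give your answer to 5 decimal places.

h = 0.1, n = 8.
(h/3)·[y₀ + 4y₁ + 2y₂ + 4y₃ + 2y₄ + 4y₅ + 2y₆ + 4y₇ + y₈] = 0.033333·(98.57) = 3.28567.

3.28567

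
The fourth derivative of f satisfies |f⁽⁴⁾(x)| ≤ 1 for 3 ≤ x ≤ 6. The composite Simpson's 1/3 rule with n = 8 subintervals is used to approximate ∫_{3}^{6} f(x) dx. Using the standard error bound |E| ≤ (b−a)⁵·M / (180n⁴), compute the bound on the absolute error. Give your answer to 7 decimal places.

|E| ≤ (3)⁵·1 / (180·8⁴) = 243/737280 = 0.0003296.

0.0003296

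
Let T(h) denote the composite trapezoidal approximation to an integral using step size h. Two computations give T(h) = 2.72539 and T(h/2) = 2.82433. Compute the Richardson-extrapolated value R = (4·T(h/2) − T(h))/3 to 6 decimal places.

2.857310

R = (4·T(h/2) − T(h)) / 3 = (4·2.82433 − 2.72539)/3 = (8.57193)/3 = 2.857310.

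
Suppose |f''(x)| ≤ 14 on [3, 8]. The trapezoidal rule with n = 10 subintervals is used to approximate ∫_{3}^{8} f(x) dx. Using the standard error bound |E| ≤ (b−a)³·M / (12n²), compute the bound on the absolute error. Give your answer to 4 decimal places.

|E| ≤ (5)³·14 / (12·10²) = 1750/1200 = 1.4583.

1.4583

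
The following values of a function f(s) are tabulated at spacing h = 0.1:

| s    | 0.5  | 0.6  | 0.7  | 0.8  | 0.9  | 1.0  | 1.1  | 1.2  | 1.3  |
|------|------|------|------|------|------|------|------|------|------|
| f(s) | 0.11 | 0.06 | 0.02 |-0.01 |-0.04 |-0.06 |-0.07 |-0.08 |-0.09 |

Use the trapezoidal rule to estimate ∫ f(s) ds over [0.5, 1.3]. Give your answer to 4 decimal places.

h = 0.1, n = 8.
(h/2)·[y₀ + 2y₁ + 2y₂ + 2y₃ + 2y₄ + 2y₅ + 2y₆ + 2y₇ + y₈] = 0.05·(-0.34) = -0.0170.

-0.0170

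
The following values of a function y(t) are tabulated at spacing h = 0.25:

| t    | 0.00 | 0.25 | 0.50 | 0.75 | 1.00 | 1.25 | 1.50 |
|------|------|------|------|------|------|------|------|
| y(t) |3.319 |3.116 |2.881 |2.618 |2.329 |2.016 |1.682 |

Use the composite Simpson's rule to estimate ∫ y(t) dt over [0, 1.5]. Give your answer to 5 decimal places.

h = 0.25, n = 6.
(h/3)·[y₀ + 4y₁ + 2y₂ + 4y₃ + 2y₄ + 4y₅ + y₆] = 0.083333·(46.421) = 3.86842.

3.86842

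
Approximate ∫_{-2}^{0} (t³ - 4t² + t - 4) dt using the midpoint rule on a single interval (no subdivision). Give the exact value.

-20

M = (b−a)·f(-1) = 2·(-10) = -20.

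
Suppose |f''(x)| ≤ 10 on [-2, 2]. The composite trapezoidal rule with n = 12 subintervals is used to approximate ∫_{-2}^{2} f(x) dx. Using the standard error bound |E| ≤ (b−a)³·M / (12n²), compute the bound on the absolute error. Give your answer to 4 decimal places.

0.3704

|E| ≤ (4)³·10 / (12·12²) = 640/1728 = 0.3704.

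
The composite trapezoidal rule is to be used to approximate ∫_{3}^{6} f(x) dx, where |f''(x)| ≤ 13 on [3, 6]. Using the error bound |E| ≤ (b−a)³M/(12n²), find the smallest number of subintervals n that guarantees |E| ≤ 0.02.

39

Need 351/(12n²) ≤ 0.02.
n² ≥ 351/(12·0.02) = 1462.5 ⇒ n ≥ 38.2426, so the smallest n is 39.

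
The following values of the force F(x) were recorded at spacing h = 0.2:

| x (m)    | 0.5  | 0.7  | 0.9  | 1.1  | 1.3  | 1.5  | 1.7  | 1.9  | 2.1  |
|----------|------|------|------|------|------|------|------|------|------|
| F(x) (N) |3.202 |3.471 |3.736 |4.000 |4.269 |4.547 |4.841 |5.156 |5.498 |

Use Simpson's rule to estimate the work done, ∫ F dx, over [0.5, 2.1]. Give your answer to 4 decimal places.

h = 0.2, n = 8.
(h/3)·[y₀ + 4y₁ + 2y₂ + 4y₃ + 2y₄ + 4y₅ + 2y₆ + 4y₇ + y₈] = 0.066667·(103.088) = 6.8725.

6.8725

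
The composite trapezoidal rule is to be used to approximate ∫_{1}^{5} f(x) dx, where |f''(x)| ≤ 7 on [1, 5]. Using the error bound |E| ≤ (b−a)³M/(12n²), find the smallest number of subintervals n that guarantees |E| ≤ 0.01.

62

Need 448/(12n²) ≤ 0.01.
n² ≥ 448/(12·0.01) = 3733.33 ⇒ n ≥ 61.1010, so the smallest n is 62.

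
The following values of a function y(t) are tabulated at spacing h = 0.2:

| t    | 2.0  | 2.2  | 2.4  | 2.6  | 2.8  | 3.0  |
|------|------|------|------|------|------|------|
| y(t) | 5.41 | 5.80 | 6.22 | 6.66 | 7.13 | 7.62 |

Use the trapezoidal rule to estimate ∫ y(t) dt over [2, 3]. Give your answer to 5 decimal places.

h = 0.2, n = 5.
(h/2)·[y₀ + 2y₁ + 2y₂ + 2y₃ + 2y₄ + y₅] = 0.1·(64.65) = 6.46500.

6.46500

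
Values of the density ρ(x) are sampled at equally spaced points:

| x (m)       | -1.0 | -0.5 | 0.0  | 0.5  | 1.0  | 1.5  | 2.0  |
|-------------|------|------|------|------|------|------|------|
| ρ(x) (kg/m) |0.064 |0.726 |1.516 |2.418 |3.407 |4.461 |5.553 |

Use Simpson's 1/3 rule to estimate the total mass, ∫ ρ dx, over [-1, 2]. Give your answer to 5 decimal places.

h = 0.5, n = 6.
(h/3)·[y₀ + 4y₁ + 2y₂ + 4y₃ + 2y₄ + 4y₅ + y₆] = 0.166667·(45.883) = 7.64717.

7.64717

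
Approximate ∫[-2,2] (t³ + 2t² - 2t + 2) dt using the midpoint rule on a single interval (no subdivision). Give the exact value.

8

M = (b−a)·f(0) = 4·(2) = 8.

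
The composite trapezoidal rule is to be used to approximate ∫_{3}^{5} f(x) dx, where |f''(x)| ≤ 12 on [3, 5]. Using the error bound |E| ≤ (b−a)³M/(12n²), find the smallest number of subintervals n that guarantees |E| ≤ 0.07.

Need 96/(12n²) ≤ 0.07.
n² ≥ 96/(12·0.07) = 114.286 ⇒ n ≥ 10.6904, so the smallest n is 11.

11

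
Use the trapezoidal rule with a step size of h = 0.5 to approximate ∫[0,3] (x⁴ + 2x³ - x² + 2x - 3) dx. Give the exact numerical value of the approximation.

h = (3 − 0)/6 = 0.5.
Nodes x₀,…,x₆ = 0, 0.5, 1, 1.5, 2, 2.5, 3.
f(x) = x⁴ + 2x³ - x² + 2x - 3: f₀=-3, f₁=-1.9375, f₂=1, f₃=9.5625, f₄=29, f₅=66.0625, f₆=129.
(h/2)·[f₀ + 2f₁ + 2f₂ + 2f₃ + 2f₄ + 2f₅ + f₆] = 0.25·(333.375) = 83.34375.

83.34375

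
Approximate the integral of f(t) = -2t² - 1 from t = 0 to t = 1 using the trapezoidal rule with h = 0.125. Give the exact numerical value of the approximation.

h = (1 − 0)/8 = 0.125.
Nodes t₀,…,t₈ = 0, 0.125, 0.25, 0.375, 0.5, 0.625, 0.75, 0.875, 1.
f(t) = -2t² - 1: f₀=-1, f₁=-1.03125, f₂=-1.125, f₃=-1.28125, f₄=-1.5, f₅=-1.78125, f₆=-2.125, f₇=-2.53125, f₈=-3.
(h/2)·[f₀ + 2f₁ + 2f₂ + 2f₃ + 2f₄ + 2f₅ + 2f₆ + 2f₇ + f₈] = 0.0625·(-26.75) = -1.671875.

-1.671875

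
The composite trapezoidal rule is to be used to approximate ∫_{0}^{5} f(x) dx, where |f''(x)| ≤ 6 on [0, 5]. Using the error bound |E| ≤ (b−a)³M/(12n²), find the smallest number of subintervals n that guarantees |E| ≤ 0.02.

Need 750/(12n²) ≤ 0.02.
n² ≥ 750/(12·0.02) = 3125 ⇒ n ≥ 55.9017, so the smallest n is 56.

56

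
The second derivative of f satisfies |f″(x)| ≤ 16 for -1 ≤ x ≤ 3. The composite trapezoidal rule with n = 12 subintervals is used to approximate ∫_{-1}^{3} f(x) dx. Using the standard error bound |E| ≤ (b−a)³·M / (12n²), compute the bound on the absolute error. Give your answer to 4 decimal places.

0.5926

|E| ≤ (4)³·16 / (12·12²) = 1024/1728 = 0.5926.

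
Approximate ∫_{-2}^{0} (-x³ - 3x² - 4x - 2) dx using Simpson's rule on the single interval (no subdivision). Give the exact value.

S = (b−a)/6 · [f(-2) + 4f(-1) + f(0)] = 0.333333·[2 + 4·0 + (-2)] = 0.

0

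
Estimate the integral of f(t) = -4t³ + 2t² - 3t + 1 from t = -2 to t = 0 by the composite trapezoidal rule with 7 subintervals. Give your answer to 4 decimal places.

h = (0 − (-2))/7 = 0.285714.
Nodes t₀,…,t₇ = -2, -1.714286, -1.428571, -1.142857, -0.857143, -0.571429, -0.285714, 0.
f(t) = -4t³ + 2t² - 3t + 1: f₀=47, f₁=32.172012, f₂=21.029155, f₃=13.011662, f₄=7.559767, f₅=4.113703, f₆=2.113703, f₇=1.
(h/2)·[f₀ + 2f₁ + 2f₂ + 2f₃ + 2f₄ + 2f₅ + 2f₆ + f₇] = 0.142857·(208) = 29.7143.

29.7143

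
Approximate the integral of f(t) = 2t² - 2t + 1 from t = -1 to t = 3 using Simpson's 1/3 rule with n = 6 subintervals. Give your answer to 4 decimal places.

14.6667

h = (3 − (-1))/6 = 0.666667.
Nodes t₀,…,t₆ = -1, -0.333333, 0.333333, 1, 1.666667, 2.333333, 3.
f(t) = 2t² - 2t + 1: f₀=5, f₁=1.888889, f₂=0.555556, f₃=1, f₄=3.222222, f₅=7.222222, f₆=13.
(h/3)·[f₀ + 4f₁ + 2f₂ + 4f₃ + 2f₄ + 4f₅ + f₆] = 0.222222·(66) = 14.6667.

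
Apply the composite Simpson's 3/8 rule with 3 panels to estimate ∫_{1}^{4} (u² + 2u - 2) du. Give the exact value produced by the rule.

h = (4 − 1)/3 = 1.
Nodes u₀,…,u₃ = 1, 2, 3, 4.
f(u) = u² + 2u - 2: f₀=1, f₁=6, f₂=13, f₃=22.
(3h/8)·[f₀ + 3f₁ + 3f₂ + f₃] = 0.375·(80) = 30.

30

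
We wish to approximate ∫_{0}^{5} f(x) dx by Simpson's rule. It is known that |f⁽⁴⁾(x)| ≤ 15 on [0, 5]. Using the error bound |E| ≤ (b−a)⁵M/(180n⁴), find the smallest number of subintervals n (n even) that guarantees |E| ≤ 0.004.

Need 46875/(180n⁴) ≤ 0.004.
n⁴ ≥ 46875/(180·0.004) = 65104.2 ⇒ n ≥ 15.9736, so the smallest even n is 16. (n must be even for Simpson's rule.)

16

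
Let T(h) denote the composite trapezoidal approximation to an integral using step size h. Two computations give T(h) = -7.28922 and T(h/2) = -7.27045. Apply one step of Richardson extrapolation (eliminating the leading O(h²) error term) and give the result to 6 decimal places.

-7.264193

R = (4·T(h/2) − T(h)) / 3 = (4·(-7.27045) − (-7.28922))/3 = (-21.79258)/3 = -7.264193.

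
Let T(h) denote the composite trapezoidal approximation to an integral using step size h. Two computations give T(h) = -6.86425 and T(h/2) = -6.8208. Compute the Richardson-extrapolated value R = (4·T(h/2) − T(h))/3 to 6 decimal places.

R = (4·T(h/2) − T(h)) / 3 = (4·(-6.8208) − (-6.86425))/3 = (-20.41895)/3 = -6.806317.

-6.806317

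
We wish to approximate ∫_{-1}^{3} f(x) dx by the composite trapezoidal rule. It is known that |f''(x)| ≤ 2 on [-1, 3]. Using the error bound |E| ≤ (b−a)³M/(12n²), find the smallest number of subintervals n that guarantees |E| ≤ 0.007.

Need 128/(12n²) ≤ 0.007.
n² ≥ 128/(12·0.007) = 1523.81 ⇒ n ≥ 39.0360, so the smallest n is 40.

40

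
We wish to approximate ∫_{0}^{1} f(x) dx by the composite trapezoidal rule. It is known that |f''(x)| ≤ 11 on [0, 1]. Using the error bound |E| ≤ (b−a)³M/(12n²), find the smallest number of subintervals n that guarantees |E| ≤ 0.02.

Need 11/(12n²) ≤ 0.02.
n² ≥ 11/(12·0.02) = 45.8333 ⇒ n ≥ 6.7700, so the smallest n is 7.

7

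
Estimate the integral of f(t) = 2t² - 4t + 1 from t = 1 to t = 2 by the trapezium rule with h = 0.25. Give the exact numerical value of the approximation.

h = (2 − 1)/4 = 0.25.
Nodes t₀,…,t₄ = 1, 1.25, 1.5, 1.75, 2.
f(t) = 2t² - 4t + 1: f₀=-1, f₁=-0.875, f₂=-0.5, f₃=0.125, f₄=1.
(h/2)·[f₀ + 2f₁ + 2f₂ + 2f₃ + f₄] = 0.125·(-2.5) = -0.3125.

-0.3125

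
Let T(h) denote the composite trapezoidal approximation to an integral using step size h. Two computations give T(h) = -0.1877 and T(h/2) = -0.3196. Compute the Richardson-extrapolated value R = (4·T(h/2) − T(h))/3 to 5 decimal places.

-0.36357

R = (4·T(h/2) − T(h)) / 3 = (4·(-0.3196) − (-0.1877))/3 = (-1.0907)/3 = -0.36357.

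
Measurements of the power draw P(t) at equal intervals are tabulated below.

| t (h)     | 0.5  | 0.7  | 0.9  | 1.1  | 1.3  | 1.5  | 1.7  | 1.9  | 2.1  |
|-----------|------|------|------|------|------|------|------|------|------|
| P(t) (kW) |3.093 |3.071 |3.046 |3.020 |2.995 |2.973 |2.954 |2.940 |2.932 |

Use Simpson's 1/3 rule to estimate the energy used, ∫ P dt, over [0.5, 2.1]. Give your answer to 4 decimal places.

h = 0.2, n = 8.
(h/3)·[y₀ + 4y₁ + 2y₂ + 4y₃ + 2y₄ + 4y₅ + 2y₆ + 4y₇ + y₈] = 0.066667·(72.031) = 4.8021.

4.8021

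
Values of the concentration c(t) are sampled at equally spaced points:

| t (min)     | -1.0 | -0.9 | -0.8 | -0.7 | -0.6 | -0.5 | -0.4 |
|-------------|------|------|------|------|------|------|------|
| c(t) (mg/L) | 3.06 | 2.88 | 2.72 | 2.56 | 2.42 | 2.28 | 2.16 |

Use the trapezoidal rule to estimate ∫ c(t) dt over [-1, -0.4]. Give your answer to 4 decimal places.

1.5470

h = 0.1, n = 6.
(h/2)·[y₀ + 2y₁ + 2y₂ + 2y₃ + 2y₄ + 2y₅ + y₆] = 0.05·(30.94) = 1.5470.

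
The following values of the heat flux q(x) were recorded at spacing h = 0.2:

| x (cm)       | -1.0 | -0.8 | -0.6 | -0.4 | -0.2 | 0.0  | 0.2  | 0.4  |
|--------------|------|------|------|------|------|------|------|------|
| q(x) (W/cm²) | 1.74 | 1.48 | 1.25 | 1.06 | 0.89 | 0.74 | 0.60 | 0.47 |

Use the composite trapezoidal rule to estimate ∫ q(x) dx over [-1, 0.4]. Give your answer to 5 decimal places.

h = 0.2, n = 7.
(h/2)·[y₀ + 2y₁ + 2y₂ + 2y₃ + 2y₄ + 2y₅ + 2y₆ + y₇] = 0.1·(14.25) = 1.42500.

1.42500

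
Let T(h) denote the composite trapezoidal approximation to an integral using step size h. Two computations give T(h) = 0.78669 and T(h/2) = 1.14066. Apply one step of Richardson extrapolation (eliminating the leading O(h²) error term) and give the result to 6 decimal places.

R = (4·T(h/2) − T(h)) / 3 = (4·1.14066 − 0.78669)/3 = (3.77595)/3 = 1.258650.

1.258650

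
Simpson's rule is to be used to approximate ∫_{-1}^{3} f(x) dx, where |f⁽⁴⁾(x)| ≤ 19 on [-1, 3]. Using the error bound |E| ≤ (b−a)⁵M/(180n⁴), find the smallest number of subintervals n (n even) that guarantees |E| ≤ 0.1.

6

Need 19456/(180n⁴) ≤ 0.1.
n⁴ ≥ 19456/(180·0.1) = 1080.89 ⇒ n ≥ 5.7338, so the smallest even n is 6. (n must be even for Simpson's rule.)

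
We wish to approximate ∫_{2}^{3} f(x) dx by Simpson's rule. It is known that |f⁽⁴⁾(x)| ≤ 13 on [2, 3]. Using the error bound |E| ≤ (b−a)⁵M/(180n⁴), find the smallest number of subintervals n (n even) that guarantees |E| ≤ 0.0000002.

26

Need 13/(180n⁴) ≤ 0.0000002.
n⁴ ≥ 13/(180·0.0000002) = 361111 ⇒ n ≥ 24.5138, so the smallest even n is 26. (n must be even for Simpson's rule.)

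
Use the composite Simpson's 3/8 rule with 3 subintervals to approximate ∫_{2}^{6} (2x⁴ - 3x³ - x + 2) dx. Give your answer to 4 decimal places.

2137.1852

h = (6 − 2)/3 = 1.333333.
Nodes x₀,…,x₃ = 2, 3.333333, 4.666667, 6.
f(x) = 2x⁴ - 3x³ - x + 2: f₀=8, f₁=134.469136, f₂=640.987654, f₃=1940.
(3h/8)·[f₀ + 3f₁ + 3f₂ + f₃] = 0.5·(4274.370370) = 2137.1852.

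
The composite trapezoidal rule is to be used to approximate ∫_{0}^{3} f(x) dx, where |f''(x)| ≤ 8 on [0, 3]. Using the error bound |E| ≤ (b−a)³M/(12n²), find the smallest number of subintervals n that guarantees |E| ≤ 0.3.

Need 216/(12n²) ≤ 0.3.
n² ≥ 216/(12·0.3) = 60 ⇒ n ≥ 7.7460, so the smallest n is 8.

8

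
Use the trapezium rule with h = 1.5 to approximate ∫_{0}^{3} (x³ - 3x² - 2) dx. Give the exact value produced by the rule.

-11.0625

h = (3 − 0)/2 = 1.5.
Nodes x₀,…,x₂ = 0, 1.5, 3.
f(x) = x³ - 3x² - 2: f₀=-2, f₁=-5.375, f₂=-2.
(h/2)·[f₀ + 2f₁ + f₂] = 0.75·(-14.75) = -11.0625.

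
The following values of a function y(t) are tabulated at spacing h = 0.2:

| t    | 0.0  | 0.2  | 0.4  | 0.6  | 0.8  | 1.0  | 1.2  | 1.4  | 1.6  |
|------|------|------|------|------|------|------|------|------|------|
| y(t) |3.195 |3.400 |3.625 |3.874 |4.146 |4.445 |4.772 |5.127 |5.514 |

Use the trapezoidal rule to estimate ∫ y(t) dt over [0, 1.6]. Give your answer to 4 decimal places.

6.7487

h = 0.2, n = 8.
(h/2)·[y₀ + 2y₁ + 2y₂ + 2y₃ + 2y₄ + 2y₅ + 2y₆ + 2y₇ + y₈] = 0.1·(67.487) = 6.7487.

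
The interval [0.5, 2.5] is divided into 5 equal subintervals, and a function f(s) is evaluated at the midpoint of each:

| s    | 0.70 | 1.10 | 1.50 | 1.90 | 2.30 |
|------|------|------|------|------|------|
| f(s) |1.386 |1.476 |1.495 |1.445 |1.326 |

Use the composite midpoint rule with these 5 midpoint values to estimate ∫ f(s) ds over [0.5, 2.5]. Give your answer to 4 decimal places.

h = 0.4, n = 5.
h·[y(m₁) + y(m₂) + y(m₃) + y(m₄) + y(m₅)] = 0.4·(7.128) = 2.8512.

2.8512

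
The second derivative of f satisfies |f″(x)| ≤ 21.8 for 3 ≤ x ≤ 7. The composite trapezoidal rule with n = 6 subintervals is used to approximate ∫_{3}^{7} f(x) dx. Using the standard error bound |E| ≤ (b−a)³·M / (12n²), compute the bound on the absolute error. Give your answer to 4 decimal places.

3.2296

|E| ≤ (4)³·21.8 / (12·6²) = 1395.2/432 = 3.2296.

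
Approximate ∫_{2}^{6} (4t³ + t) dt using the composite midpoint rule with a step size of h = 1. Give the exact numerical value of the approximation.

1280

h = (6 − 2)/4 = 1.
Midpoints m₁,…,m₄ = 2.5, 3.5, 4.5, 5.5.
f(m₁)=65, f(m₂)=175, f(m₃)=369, f(m₄)=671.
h·[f(m₁) + f(m₂) + f(m₃) + f(m₄)] = 1·(1280) = 1280.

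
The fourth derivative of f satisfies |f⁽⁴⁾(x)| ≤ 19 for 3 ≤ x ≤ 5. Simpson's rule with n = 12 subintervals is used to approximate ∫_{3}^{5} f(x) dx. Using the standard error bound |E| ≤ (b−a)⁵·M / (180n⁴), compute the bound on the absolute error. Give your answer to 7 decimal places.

|E| ≤ (2)⁵·19 / (180·12⁴) = 608/3732480 = 0.0001629.

0.0001629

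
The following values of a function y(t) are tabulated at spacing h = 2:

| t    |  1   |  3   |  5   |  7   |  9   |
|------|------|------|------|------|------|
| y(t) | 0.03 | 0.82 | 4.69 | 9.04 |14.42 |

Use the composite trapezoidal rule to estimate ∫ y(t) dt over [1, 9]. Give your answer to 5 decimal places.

h = 2, n = 4.
(h/2)·[y₀ + 2y₁ + 2y₂ + 2y₃ + y₄] = 1·(43.55) = 43.55000.

43.55000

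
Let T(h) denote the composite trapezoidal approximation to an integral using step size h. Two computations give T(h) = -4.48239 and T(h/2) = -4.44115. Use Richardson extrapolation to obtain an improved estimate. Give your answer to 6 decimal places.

R = (4·T(h/2) − T(h)) / 3 = (4·(-4.44115) − (-4.48239))/3 = (-13.28221)/3 = -4.427403.

-4.427403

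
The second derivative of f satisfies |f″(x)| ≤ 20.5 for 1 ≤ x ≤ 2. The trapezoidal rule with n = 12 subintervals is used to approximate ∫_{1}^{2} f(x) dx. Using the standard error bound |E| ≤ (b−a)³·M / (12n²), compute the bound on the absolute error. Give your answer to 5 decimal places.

0.01186

|E| ≤ (1)³·20.5 / (12·12²) = 20.5/1728 = 0.01186.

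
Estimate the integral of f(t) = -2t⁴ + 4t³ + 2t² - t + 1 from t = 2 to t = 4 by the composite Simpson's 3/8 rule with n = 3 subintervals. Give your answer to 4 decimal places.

h = (4 − 2)/3 = 0.666667.
Nodes t₀,…,t₃ = 2, 2.666667, 3.333333, 4.
f(t) = -2t⁴ + 4t³ + 2t² - t + 1: f₀=7, f₁=-12.728395, f₂=-78.876543, f₃=-227.
(3h/8)·[f₀ + 3f₁ + 3f₂ + f₃] = 0.25·(-494.814815) = -123.7037.

-123.7037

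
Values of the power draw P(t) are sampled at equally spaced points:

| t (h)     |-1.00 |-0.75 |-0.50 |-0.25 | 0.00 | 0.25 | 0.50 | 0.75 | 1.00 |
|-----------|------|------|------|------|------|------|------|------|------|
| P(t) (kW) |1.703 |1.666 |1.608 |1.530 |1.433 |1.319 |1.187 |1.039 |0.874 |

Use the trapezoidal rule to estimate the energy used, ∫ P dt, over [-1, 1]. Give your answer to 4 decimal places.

2.7676

h = 0.25, n = 8.
(h/2)·[y₀ + 2y₁ + 2y₂ + 2y₃ + 2y₄ + 2y₅ + 2y₆ + 2y₇ + y₈] = 0.125·(22.141) = 2.7676.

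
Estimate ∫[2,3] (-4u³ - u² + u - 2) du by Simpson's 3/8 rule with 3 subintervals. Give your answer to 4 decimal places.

-70.8333

h = (3 − 2)/3 = 0.333333.
Nodes u₀,…,u₃ = 2, 2.333333, 2.666667, 3.
f(u) = -4u³ - u² + u - 2: f₀=-36, f₁=-55.925926, f₂=-82.296296, f₃=-116.
(3h/8)·[f₀ + 3f₁ + 3f₂ + f₃] = 0.125·(-566.666667) = -70.8333.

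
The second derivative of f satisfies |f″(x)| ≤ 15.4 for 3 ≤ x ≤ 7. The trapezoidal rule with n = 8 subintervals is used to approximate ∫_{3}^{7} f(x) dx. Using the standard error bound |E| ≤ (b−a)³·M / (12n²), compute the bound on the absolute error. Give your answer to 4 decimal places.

1.2833

|E| ≤ (4)³·15.4 / (12·8²) = 985.6/768 = 1.2833.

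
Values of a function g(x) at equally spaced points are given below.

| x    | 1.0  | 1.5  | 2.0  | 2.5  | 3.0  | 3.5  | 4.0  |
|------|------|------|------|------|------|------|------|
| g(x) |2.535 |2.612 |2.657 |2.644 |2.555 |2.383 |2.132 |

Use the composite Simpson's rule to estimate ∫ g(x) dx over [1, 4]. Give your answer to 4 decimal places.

h = 0.5, n = 6.
(h/3)·[y₀ + 4y₁ + 2y₂ + 4y₃ + 2y₄ + 4y₅ + y₆] = 0.166667·(45.647) = 7.6078.

7.6078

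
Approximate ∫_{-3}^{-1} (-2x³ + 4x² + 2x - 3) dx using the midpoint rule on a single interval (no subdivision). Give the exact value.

50

M = (b−a)·f(-2) = 2·(25) = 50.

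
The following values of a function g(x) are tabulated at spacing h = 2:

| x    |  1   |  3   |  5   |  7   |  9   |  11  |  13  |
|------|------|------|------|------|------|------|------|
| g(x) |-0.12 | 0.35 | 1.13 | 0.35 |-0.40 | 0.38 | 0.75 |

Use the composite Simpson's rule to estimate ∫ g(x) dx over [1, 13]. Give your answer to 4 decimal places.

h = 2, n = 6.
(h/3)·[y₀ + 4y₁ + 2y₂ + 4y₃ + 2y₄ + 4y₅ + y₆] = 0.666667·(6.41) = 4.2733.

4.2733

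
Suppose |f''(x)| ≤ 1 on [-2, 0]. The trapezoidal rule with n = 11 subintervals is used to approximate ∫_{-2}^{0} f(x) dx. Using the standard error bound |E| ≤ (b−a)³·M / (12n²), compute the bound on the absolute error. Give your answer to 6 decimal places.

|E| ≤ (2)³·1 / (12·11²) = 8/1452 = 0.005510.

0.005510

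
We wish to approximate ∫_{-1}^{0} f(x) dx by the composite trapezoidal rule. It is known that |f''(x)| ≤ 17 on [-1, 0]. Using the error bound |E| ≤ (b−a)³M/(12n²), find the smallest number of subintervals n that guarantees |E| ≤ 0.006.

Need 17/(12n²) ≤ 0.006.
n² ≥ 17/(12·0.006) = 236.111 ⇒ n ≥ 15.3659, so the smallest n is 16.

16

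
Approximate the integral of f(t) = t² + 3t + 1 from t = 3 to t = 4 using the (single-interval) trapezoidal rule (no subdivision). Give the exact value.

T = (b−a)/2 · [f(3) + f(4)] = 0.5·[19 + 29] = 24.

24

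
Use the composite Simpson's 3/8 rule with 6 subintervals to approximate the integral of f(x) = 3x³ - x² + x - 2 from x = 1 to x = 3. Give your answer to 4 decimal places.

h = (3 − 1)/6 = 0.333333.
Nodes x₀,…,x₆ = 1, 1.333333, 1.666667, 2, 2.333333, 2.666667, 3.
f(x) = 3x³ - x² + x - 2: f₀=1, f₁=4.666667, f₂=10.777778, f₃=20, f₄=33, f₅=50.444444, f₆=73.
(3h/8)·[f₀ + 3f₁ + 3f₂ + 2f₃ + 3f₄ + 3f₅ + f₆] = 0.125·(410.666667) = 51.3333.

51.3333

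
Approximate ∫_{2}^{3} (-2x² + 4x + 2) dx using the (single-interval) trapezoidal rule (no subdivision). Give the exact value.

-1

T = (b−a)/2 · [f(2) + f(3)] = 0.5·[2 + (-4)] = -1.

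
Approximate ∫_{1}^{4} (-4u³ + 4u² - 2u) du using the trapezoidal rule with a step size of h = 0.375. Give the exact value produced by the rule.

-187.828125

h = (4 − 1)/8 = 0.375.
Nodes u₀,…,u₈ = 1, 1.375, 1.75, 2.125, 2.5, 2.875, 3.25, 3.625, 4.
f(u) = -4u³ + 4u² - 2u: f₀=-2, f₁=-5.5859375, f₂=-12.6875, f₃=-24.5703125, f₄=-42.5, f₅=-67.7421875, f₆=-101.5625, f₇=-145.2265625, f₈=-200.
(h/2)·[f₀ + 2f₁ + 2f₂ + 2f₃ + 2f₄ + 2f₅ + 2f₆ + 2f₇ + f₈] = 0.1875·(-1001.75) = -187.828125.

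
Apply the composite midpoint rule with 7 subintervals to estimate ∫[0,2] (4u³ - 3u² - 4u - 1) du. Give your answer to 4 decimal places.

h = (2 − 0)/7 = 0.285714.
Midpoints m₁,…,m₇ = 0.142857, 0.428571, 0.714286, 1, 1.285714, 1.571429, 1.857143.
f(m₁)=-1.620991, f(m₂)=-2.950437, f(m₃)=-3.930029, f(m₄)=-4, f(m₅)=-2.600583, f(m₆)=0.827988, f(m₇)=6.845481.
h·[f(m₁) + f(m₂) + f(m₃) + f(m₄) + f(m₅) + f(m₆) + f(m₇)] = 0.285714·(-7.428571) = -2.1224.

-2.1224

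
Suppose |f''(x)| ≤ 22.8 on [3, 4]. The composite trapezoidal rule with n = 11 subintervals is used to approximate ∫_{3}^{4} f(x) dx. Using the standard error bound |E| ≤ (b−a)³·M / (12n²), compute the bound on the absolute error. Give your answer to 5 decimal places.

|E| ≤ (1)³·22.8 / (12·11²) = 22.8/1452 = 0.01570.

0.01570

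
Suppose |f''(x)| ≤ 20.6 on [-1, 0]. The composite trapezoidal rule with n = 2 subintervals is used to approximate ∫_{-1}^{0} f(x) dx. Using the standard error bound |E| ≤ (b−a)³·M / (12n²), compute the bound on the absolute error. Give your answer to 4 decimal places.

|E| ≤ (1)³·20.6 / (12·2²) = 20.6/48 = 0.4292.

0.4292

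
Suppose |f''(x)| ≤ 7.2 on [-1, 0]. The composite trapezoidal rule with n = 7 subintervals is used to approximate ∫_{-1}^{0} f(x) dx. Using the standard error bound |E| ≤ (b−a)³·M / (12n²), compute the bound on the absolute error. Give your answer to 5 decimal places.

|E| ≤ (1)³·7.2 / (12·7²) = 7.2/588 = 0.01224.

0.01224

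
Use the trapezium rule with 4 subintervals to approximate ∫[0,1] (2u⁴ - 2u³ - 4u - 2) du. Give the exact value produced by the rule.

h = (1 − 0)/4 = 0.25.
Nodes u₀,…,u₄ = 0, 0.25, 0.5, 0.75, 1.
f(u) = 2u⁴ - 2u³ - 4u - 2: f₀=-2, f₁=-3.0234375, f₂=-4.125, f₃=-5.2109375, f₄=-6.
(h/2)·[f₀ + 2f₁ + 2f₂ + 2f₃ + f₄] = 0.125·(-32.71875) = -4.08984375.

-4.08984375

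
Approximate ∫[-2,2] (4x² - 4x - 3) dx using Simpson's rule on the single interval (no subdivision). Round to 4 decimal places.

S = (b−a)/6 · [f(-2) + 4f(0) + f(2)] = 0.666667·[21 + 4·(-3) + 5] = 9.3333.

9.3333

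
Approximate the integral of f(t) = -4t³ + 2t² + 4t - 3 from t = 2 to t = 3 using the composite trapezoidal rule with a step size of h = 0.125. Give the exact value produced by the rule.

h = (3 − 2)/8 = 0.125.
Nodes t₀,…,t₈ = 2, 2.125, 2.25, 2.375, 2.5, 2.625, 2.75, 2.875, 3.
f(t) = -4t³ + 2t² + 4t - 3: f₀=-19, f₁=-23.8515625, f₂=-29.4375, f₃=-35.8046875, f₄=-43, f₅=-51.0703125, f₆=-60.0625, f₇=-70.0234375, f₈=-81.
(h/2)·[f₀ + 2f₁ + 2f₂ + 2f₃ + 2f₄ + 2f₅ + 2f₆ + 2f₇ + f₈] = 0.0625·(-726.5) = -45.40625.

-45.40625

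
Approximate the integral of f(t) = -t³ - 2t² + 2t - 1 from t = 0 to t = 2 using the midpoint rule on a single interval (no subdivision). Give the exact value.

-4

M = (b−a)·f(1) = 2·(-2) = -4.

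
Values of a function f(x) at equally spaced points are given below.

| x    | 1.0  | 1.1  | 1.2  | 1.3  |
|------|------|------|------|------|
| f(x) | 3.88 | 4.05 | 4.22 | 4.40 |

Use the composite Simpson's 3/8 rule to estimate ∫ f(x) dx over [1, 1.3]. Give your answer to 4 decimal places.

1.2409

h = 0.1, n = 3.
(3h/8)·[y₀ + 3y₁ + 3y₂ + y₃] = 0.0375·(33.09) = 1.2409.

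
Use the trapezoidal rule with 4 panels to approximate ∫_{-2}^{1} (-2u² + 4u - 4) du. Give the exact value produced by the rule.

-24.5625

h = (1 − (-2))/4 = 0.75.
Nodes u₀,…,u₄ = -2, -1.25, -0.5, 0.25, 1.
f(u) = -2u² + 4u - 4: f₀=-20, f₁=-12.125, f₂=-6.5, f₃=-3.125, f₄=-2.
(h/2)·[f₀ + 2f₁ + 2f₂ + 2f₃ + f₄] = 0.375·(-65.5) = -24.5625.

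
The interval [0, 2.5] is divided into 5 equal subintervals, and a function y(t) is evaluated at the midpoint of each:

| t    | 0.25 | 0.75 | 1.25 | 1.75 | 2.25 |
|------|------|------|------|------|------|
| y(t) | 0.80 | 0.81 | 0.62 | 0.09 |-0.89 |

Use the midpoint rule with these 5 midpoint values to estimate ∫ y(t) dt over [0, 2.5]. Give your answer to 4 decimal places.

0.7150

h = 0.5, n = 5.
h·[y(m₁) + y(m₂) + y(m₃) + y(m₄) + y(m₅)] = 0.5·(1.43) = 0.7150.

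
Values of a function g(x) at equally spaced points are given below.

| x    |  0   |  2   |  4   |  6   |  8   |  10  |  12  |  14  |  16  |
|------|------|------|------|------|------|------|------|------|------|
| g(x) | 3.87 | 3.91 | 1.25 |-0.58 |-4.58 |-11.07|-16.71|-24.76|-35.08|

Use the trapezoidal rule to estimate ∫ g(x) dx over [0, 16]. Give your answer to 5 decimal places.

-136.29000

h = 2, n = 8.
(h/2)·[y₀ + 2y₁ + 2y₂ + 2y₃ + 2y₄ + 2y₅ + 2y₆ + 2y₇ + y₈] = 1·(-136.29) = -136.29000.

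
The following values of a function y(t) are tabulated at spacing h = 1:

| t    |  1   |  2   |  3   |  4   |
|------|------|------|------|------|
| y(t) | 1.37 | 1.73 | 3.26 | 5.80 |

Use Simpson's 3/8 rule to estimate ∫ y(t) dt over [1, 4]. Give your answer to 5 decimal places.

8.30250

h = 1, n = 3.
(3h/8)·[y₀ + 3y₁ + 3y₂ + y₃] = 0.375·(22.14) = 8.30250.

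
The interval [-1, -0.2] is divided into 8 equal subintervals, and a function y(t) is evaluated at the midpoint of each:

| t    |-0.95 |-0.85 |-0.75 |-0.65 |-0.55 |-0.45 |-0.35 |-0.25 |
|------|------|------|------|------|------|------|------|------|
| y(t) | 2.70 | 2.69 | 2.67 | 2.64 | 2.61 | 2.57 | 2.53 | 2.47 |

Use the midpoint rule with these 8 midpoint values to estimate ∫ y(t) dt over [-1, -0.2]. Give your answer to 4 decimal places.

h = 0.1, n = 8.
h·[y(m₁) + y(m₂) + y(m₃) + y(m₄) + y(m₅) + y(m₆) + y(m₇) + y(m₈)] = 0.1·(20.88) = 2.0880.

2.0880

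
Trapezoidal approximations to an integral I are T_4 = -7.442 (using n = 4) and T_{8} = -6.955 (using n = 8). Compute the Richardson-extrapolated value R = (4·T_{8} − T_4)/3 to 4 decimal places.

R = (4·T_{8} − T_4) / 3 = (4·(-6.955) − (-7.442))/3 = (-20.378)/3 = -6.7927.

-6.7927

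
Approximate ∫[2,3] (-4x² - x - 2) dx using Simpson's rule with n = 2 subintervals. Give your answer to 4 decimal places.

h = (3 − 2)/2 = 0.5.
Nodes x₀,…,x₂ = 2, 2.5, 3.
f(x) = -4x² - x - 2: f₀=-20, f₁=-29.5, f₂=-41.
(h/3)·[f₀ + 4f₁ + f₂] = 0.166667·(-179) = -29.8333.

-29.8333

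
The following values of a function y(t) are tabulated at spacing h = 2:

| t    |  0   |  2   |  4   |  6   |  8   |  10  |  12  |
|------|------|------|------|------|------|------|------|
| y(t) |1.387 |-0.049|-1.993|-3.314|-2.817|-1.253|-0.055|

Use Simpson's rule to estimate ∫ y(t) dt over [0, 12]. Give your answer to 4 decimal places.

-17.8347

h = 2, n = 6.
(h/3)·[y₀ + 4y₁ + 2y₂ + 4y₃ + 2y₄ + 4y₅ + y₆] = 0.666667·(-26.752) = -17.8347.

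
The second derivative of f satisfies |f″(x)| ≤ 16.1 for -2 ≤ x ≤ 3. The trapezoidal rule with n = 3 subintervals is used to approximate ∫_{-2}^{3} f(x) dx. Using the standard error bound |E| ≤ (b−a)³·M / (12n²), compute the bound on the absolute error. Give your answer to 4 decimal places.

|E| ≤ (5)³·16.1 / (12·3²) = 2012.5/108 = 18.6343.

18.6343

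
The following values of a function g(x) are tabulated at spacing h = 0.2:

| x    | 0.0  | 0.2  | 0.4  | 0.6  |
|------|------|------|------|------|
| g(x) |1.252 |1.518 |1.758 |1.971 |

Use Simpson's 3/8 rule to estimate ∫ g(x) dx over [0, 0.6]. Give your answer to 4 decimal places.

0.9788

h = 0.2, n = 3.
(3h/8)·[y₀ + 3y₁ + 3y₂ + y₃] = 0.075·(13.051) = 0.9788.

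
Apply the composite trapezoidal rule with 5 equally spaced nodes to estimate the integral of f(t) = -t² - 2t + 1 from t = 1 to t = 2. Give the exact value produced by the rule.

h = (2 − 1)/4 = 0.25.
Nodes t₀,…,t₄ = 1, 1.25, 1.5, 1.75, 2.
f(t) = -t² - 2t + 1: f₀=-2, f₁=-3.0625, f₂=-4.25, f₃=-5.5625, f₄=-7.
(h/2)·[f₀ + 2f₁ + 2f₂ + 2f₃ + f₄] = 0.125·(-34.75) = -4.34375.

-4.34375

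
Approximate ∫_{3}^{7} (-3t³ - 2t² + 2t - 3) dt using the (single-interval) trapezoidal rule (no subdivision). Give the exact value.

T = (b−a)/2 · [f(3) + f(7)] = 2·[(-96) + (-1116)] = -2424.

-2424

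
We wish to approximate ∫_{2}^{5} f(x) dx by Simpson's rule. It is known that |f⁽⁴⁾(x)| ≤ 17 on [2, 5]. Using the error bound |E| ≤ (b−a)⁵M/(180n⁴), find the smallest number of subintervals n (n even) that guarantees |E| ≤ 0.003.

Need 4131/(180n⁴) ≤ 0.003.
n⁴ ≥ 4131/(180·0.003) = 7650 ⇒ n ≥ 9.3522, so the smallest even n is 10. (n must be even for Simpson's rule.)

10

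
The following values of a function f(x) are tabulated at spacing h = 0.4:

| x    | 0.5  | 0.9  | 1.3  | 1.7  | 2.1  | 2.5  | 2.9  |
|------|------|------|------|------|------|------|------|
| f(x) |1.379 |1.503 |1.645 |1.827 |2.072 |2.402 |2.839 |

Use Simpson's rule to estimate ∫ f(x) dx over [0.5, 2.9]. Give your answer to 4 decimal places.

4.6107

h = 0.4, n = 6.
(h/3)·[y₀ + 4y₁ + 2y₂ + 4y₃ + 2y₄ + 4y₅ + y₆] = 0.133333·(34.580) = 4.6107.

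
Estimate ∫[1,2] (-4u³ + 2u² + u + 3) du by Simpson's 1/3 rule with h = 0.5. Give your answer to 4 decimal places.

h = (2 − 1)/2 = 0.5.
Nodes u₀,…,u₂ = 1, 1.5, 2.
f(u) = -4u³ + 2u² + u + 3: f₀=2, f₁=-4.5, f₂=-19.
(h/3)·[f₀ + 4f₁ + f₂] = 0.166667·(-35) = -5.8333.

-5.8333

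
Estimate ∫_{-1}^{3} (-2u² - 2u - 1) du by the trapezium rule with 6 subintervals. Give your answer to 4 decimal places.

-31.2593

h = (3 − (-1))/6 = 0.666667.
Nodes u₀,…,u₆ = -1, -0.333333, 0.333333, 1, 1.666667, 2.333333, 3.
f(u) = -2u² - 2u - 1: f₀=-1, f₁=-0.555556, f₂=-1.888889, f₃=-5, f₄=-9.888889, f₅=-16.555556, f₆=-25.
(h/2)·[f₀ + 2f₁ + 2f₂ + 2f₃ + 2f₄ + 2f₅ + f₆] = 0.333333·(-93.777778) = -31.2593.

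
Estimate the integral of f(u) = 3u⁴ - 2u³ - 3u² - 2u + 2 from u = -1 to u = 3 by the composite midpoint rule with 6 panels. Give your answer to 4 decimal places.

h = (3 − (-1))/6 = 0.666667.
Midpoints m₁,…,m₆ = -0.666667, 0, 0.666667, 1.333333, 2, 2.666667.
f(m₁)=3.185185, f(m₂)=2, f(m₃)=-0.666667, f(m₄)=-1.259259, f(m₅)=18, f(m₆)=89.111111.
h·[f(m₁) + f(m₂) + f(m₃) + f(m₄) + f(m₅) + f(m₆)] = 0.666667·(110.370370) = 73.5802.

73.5802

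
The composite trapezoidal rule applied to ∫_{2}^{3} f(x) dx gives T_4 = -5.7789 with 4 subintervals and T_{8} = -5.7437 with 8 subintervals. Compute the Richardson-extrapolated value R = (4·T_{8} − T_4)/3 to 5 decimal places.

R = (4·T_{8} − T_4) / 3 = (4·(-5.7437) − (-5.7789))/3 = (-17.1959)/3 = -5.73197.

-5.73197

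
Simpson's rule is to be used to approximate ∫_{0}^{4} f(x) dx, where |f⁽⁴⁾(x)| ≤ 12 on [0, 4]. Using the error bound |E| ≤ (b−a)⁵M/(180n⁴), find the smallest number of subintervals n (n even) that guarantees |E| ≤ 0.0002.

Need 12288/(180n⁴) ≤ 0.0002.
n⁴ ≥ 12288/(180·0.0002) = 341333 ⇒ n ≥ 24.1710, so the smallest even n is 26. (n must be even for Simpson's rule.)

26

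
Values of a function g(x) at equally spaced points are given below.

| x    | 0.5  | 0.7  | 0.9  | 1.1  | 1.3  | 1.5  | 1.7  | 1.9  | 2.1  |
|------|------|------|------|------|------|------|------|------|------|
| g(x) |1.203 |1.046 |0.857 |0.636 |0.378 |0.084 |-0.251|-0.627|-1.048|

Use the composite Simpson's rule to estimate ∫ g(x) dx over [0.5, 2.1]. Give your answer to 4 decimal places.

h = 0.2, n = 8.
(h/3)·[y₀ + 4y₁ + 2y₂ + 4y₃ + 2y₄ + 4y₅ + 2y₆ + 4y₇ + y₈] = 0.066667·(6.679) = 0.4453.

0.4453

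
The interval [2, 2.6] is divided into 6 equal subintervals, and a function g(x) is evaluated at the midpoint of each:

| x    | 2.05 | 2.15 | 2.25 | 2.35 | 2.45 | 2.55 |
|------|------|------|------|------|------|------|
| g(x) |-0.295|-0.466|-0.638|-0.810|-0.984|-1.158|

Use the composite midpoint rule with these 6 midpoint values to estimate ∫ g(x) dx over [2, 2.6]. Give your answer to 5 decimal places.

h = 0.1, n = 6.
h·[y(m₁) + y(m₂) + y(m₃) + y(m₄) + y(m₅) + y(m₆)] = 0.1·(-4.351) = -0.43510.

-0.43510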